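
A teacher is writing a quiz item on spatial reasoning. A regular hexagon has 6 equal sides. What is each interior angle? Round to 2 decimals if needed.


Shape: regular hexagon (6 sides)
Formula: interior angle = (n - 2) * 180 / n
(n - 2) = 4
(n - 2) * 180 = 720
angle = 720 / 6
angle = 120
120 degrees


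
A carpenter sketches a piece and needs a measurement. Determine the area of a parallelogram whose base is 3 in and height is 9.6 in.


Shape: parallelogram
Base b = 3 in, Height h = 9.6 in
Formula: A = b * h
A = 3 * 9.6
A = 28.8
28.8 in^2


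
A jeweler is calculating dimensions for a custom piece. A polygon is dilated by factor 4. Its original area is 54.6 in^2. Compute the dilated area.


Linear scale factor k = 4
Original area = 54.6 in^2
Rule: under a linear scaling by k, areas scale by k^2.
k^2 = 4^2 = 16
New area = 54.6 * 16
New area = 873.6
873.6 in^2


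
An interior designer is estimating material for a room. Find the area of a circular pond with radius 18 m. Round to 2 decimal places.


Shape: circle
Radius r = 18 m
Formula: A = pi * r^2
r^2 = 18^2 = 324
A = pi * 324
A = 1017.88
1017.88 m^2


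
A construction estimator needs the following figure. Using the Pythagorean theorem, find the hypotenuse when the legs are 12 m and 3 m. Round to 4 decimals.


Shape: right triangle
Legs a = 12 m, b = 3 m
Formula: c = sqrt(a^2 + b^2)
a^2 = 144, b^2 = 9
a^2 + b^2 = 153
c = sqrt(153)
c = 12.3693
12.3693 m


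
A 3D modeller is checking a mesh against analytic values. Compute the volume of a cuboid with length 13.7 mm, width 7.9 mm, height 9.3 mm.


Shape: rectangular prism
l = 13.7 mm, w = 7.9 mm, h = 9.3 mm
Formula: V = l * w * h
V = 13.7 * 7.9 * 9.3
V = 108.23 * 9.3
V = 1006.539
1006.539 mm^3


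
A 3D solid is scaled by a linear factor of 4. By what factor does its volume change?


Linear scale factor k = 4
Rule: under a linear scaling by k, volumes scale by k^3.
k^3 = 4 * 4 * 4
k^3 = 16 * 4
k^3 = 64
Volume scales by a factor of 64.
64 (dimensionless)


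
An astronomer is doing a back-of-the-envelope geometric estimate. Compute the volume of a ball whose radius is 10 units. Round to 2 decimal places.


Shape: sphere
Radius r = 10 units
Formula: V = (4/3) * pi * r^3
r^3 = 1000
(4/3) * 1000 = 1333.333333
V = 1333.333333 * pi
V = 4188.79
4188.79 units^3


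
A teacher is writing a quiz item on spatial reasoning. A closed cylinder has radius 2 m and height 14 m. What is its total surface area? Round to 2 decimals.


Shape: closed cylinder
Radius r = 2 m, Height h = 14 m
Formula: SA = 2*pi*r^2 + 2*pi*r*h = 2*pi*r*(r + h)
r + h = 16
2 * r * (r + h) = 2 * 2 * 16 = 64
SA = 64 * pi
SA = 201.06
201.06 m^2


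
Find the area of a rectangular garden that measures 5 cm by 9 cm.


Shape: rectangle
Length l = 5 cm, Width w = 9 cm
Formula: A = l * w
A = 5 * 9
A = 45
45 cm^2


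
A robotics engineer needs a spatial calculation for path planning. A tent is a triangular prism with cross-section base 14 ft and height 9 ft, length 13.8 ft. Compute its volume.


Shape: triangular prism
Triangle base = 14 ft, triangle height = 9 ft, prism length L = 13.8 ft
Formula: V = (1/2 * b * h_tri) * L
Cross-section area = 0.5 * 14 * 9 = 63
V = 63 * 13.8
V = 869.4
869.4 ft^3


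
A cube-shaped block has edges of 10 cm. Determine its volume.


Shape: cube
Side s = 10 cm
Formula: V = s^3
V = 10 * 10 * 10
V = 100 * 10
V = 1000
1000 cm^3


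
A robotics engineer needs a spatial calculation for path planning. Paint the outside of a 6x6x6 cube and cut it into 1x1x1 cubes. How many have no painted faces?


Large cube: 6 x 6 x 6, cut into unit cubes.
n = 6, so n - 2 = 4
Unpainted cubes form the interior (n - 2)^3 block.
(n - 2)^3 = 4^3 = 64
64 unit cubes


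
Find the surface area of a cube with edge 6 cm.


Shape: cube
Side s = 6 cm
A cube has 6 square faces.
Formula: SA = 6 * s^2
s^2 = 36
SA = 6 * 36
SA = 216
216 cm^2


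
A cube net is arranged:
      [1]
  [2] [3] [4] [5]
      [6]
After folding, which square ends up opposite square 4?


Net: cross layout. Take square 3 as the base (bottom).
Fold the four squares in the horizontal row up around 3: 2 -> left, 4 -> right, 5 wraps to the top.
Fold 1 and 6 up from 3: 1 -> back, 6 -> front.
Opposite pairs are therefore: (1, 6), (2, 4), (3, 5).
Face 4 is opposite face 2.
face 2


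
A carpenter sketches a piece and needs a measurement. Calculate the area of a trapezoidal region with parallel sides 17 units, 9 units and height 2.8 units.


Shape: trapezoid
Parallel sides a = 17 units, b = 9 units; Height h = 2.8 units
Formula: A = (a + b) * h / 2
a + b = 17 + 9 = 26
A = 26 * 2.8 / 2
A = 72.8 / 2
A = 36.4
36.4 units^2


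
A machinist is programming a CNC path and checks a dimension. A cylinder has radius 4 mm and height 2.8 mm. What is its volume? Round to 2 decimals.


Shape: cylinder
Radius r = 4 mm, Height h = 2.8 mm
Formula: V = pi * r^2 * h
r^2 = 16
V = pi * 16 * 2.8
V = 44.8 * pi
V = 140.74
140.74 mm^3


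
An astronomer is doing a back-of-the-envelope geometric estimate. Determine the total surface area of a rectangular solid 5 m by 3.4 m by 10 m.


Shape: rectangular prism
l = 5 m, w = 3.4 m, h = 10 m
Formula: SA = 2(lw + lh + wh)
lw = 17, lh = 50, wh = 34
lw + lh + wh = 101
SA = 2 * 101
SA = 202
202 m^2


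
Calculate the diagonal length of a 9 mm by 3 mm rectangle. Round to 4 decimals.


Shape: rectangle (diagonal via Pythagoras)
Sides: 9 mm and 3 mm
Formula: d = sqrt(l^2 + w^2)
l^2 = 81, w^2 = 9
l^2 + w^2 = 90
d = sqrt(90)
d = 9.4868
9.4868 mm


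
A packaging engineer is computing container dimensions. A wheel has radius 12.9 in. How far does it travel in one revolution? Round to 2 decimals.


Shape: circle
Radius r = 12.9 in
Formula: C = 2 * pi * r
C = 2 * pi * 12.9
C = 25.8 * pi
C = 81.05
81.05 in


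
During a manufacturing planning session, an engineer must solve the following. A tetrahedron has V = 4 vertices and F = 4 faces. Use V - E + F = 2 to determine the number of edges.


Polyhedron: tetrahedron
Euler's formula for convex polyhedra: V - E + F = 2
Given: V = 4 vertices and F = 4 faces
Solve for E:
E = V + F - 2 = 4 + 4 - 2 = 6
6 edges


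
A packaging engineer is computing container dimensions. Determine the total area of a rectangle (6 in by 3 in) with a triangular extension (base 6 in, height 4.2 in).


Composite shape: rectangle + triangle
Rectangle area = 6 * 3 = 18
Triangle area = 0.5 * 6 * 4.2 = 12.6
Total = 18 + 12.6
Total = 30.6
30.6 in^2


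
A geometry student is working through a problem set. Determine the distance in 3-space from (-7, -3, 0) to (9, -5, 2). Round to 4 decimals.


3D distance between two points
P1 = (-7, -3, 0), P2 = (9, -5, 2)
Formula: d = sqrt((x2-x1)^2 + (y2-y1)^2 + (z2-z1)^2)
dx = 9 - -7 = 16
dy = -5 - -3 = -2
dz = 2 - 0 = 2
dx^2 + dy^2 + dz^2 = 256 + 4 + 4 = 264
d = sqrt(264)
d = 16.2481
16.2481 units


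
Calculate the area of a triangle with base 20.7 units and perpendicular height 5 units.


Shape: triangle
Base b = 20.7 units, Height h = 5 units
Formula: A = (1/2) * b * h
A = 0.5 * 20.7 * 5
A = 0.5 * 103.5
A = 51.75
51.75 units^2


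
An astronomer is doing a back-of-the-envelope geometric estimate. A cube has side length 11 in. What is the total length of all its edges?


Shape: cube
Side s = 11 in
A cube has 12 edges, all equal.
Formula: total edge length = 12 * s
Total = 12 * 11
Total = 132
132 in


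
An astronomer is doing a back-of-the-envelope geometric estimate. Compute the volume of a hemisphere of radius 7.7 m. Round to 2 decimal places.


Shape: hemisphere (half of a sphere)
Radius r = 7.7 m
Formula: V = (1/2) * (4/3) * pi * r^3 = (2/3) * pi * r^3
r^3 = 456.533
(2/3) * 456.533 = 304.355333
V = 304.355333 * pi
V = 956.16
956.16 m^3


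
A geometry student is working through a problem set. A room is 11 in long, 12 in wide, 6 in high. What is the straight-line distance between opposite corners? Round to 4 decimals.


Shape: rectangular box (space diagonal)
l = 11 in, w = 12 in, h = 6 in
Visualize: the diagonal of the base, then a right triangle with that diagonal and the height.
Formula: d = sqrt(l^2 + w^2 + h^2)
l^2 + w^2 + h^2 = 121 + 144 + 36 = 301
d = sqrt(301)
d = 17.3494
17.3494 in


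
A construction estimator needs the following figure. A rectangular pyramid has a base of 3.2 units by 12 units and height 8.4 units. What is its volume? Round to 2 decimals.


Shape: rectangular pyramid
Base: 3.2 units x 12 units, Height h = 8.4 units
Formula: V = (1/3) * base_area * h
base_area = 3.2 * 12 = 38.4
base_area * h = 38.4 * 8.4 = 322.56
V = 322.56 / 3
V = 107.52
107.52 units^3


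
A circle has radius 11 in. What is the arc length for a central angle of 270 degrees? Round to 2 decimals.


Shape: circular arc
Radius r = 11 in, Angle = 270 degrees
Formula: L = (angle/360) * 2 * pi * r
2 * pi * r = 22 * pi
L = (270/360) * 22 * pi
L = 16.5 * pi
L = 51.84
51.84 in


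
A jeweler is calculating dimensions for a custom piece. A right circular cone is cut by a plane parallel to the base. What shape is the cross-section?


Solid: right circular cone
Cutting plane: parallel to the base
Visualize the intersection of the plane with the solid's surface.
The boundary of the cut region is a circle.
circle


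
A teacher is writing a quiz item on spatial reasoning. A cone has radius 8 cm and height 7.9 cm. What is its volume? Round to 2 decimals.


Shape: cone
Radius r = 8 cm, Height h = 7.9 cm
Formula: V = (1/3) * pi * r^2 * h
r^2 = 64
pi * r^2 * h = pi * 64 * 7.9 = 505.6 * pi
V = 505.6 * pi / 3
V = 529.46
529.46 cm^3


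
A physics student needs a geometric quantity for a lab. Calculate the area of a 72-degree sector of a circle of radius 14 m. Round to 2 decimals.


Shape: circular sector
Radius r = 14 m, Angle = 72 degrees
Formula: A = (angle/360) * pi * r^2
r^2 = 196
Fraction of circle = 72/360
A = (72/360) * pi * 196
A = 39.2 * pi
A = 123.15
123.15 m^2


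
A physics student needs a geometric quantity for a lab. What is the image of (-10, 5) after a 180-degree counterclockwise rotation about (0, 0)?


Transformation: rotation about the origin
Original point: (-10, 5)
Rule for 180 deg: (x, y) -> (-x, -y)
Apply: (-10, 5) -> (10, -5)
(10, -5)


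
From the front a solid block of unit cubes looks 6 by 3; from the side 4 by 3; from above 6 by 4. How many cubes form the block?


Orthographic views of a solid rectangular block:
Front view 6 x 3 -> length = 6, height = 3
Side view 4 x 3 -> width = 4, height = 3 (consistent)
Top view 6 x 4 -> confirms length = 6, width = 4
The block is 6 x 4 x 3.
Total unit cubes = 6 * 4 * 3 = 72
72 unit cubes


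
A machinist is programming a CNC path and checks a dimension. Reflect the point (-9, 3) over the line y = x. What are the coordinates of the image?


Transformation: reflection
Original point: (-9, 3)
Rule for reflection over y = x: (x, y) -> (y, x)
Apply: (-9, 3) -> (3, -9)
(3, -9)


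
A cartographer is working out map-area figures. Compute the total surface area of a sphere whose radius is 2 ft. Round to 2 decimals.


Shape: sphere
Radius r = 2 ft
Formula: SA = 4 * pi * r^2
r^2 = 4
SA = 4 * pi * 4
SA = 16 * pi
SA = 50.27
50.27 ft^2


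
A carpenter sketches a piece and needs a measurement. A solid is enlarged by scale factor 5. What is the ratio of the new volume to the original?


Linear scale factor k = 5
Rule: under a linear scaling by k, volumes scale by k^3.
k^3 = 5 * 5 * 5
k^3 = 25 * 5
k^3 = 125
Volume scales by a factor of 125.
125 (dimensionless)


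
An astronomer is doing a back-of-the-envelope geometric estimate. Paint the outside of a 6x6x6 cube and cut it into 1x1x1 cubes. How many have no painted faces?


Large cube: 6 x 6 x 6, cut into unit cubes.
n = 6, so n - 2 = 4
Unpainted cubes form the interior (n - 2)^3 block.
(n - 2)^3 = 4^3 = 64
64 unit cubes


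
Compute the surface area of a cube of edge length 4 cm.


Shape: cube
Side s = 4 cm
A cube has 6 square faces.
Formula: SA = 6 * s^2
s^2 = 16
SA = 6 * 16
SA = 96
96 cm^2


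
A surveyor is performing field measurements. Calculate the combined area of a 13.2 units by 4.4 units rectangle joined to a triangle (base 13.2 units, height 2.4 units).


Composite shape: rectangle + triangle
Rectangle area = 13.2 * 4.4 = 58.08
Triangle area = 0.5 * 13.2 * 2.4 = 15.84
Total = 58.08 + 15.84
Total = 73.92
73.92 units^2


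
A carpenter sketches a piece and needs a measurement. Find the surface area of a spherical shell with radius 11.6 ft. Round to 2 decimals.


Shape: sphere
Radius r = 11.6 ft
Formula: SA = 4 * pi * r^2
r^2 = 134.56
SA = 4 * pi * 134.56
SA = 538.24 * pi
SA = 1690.93
1690.93 ft^2


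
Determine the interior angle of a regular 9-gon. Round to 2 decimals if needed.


Shape: regular nonagon (9 sides)
Formula: interior angle = (n - 2) * 180 / n
(n - 2) = 7
(n - 2) * 180 = 1260
angle = 1260 / 9
angle = 140
140 degrees


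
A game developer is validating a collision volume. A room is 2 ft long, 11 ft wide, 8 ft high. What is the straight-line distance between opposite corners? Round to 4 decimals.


Shape: rectangular box (space diagonal)
l = 2 ft, w = 11 ft, h = 8 ft
Visualize: the diagonal of the base, then a right triangle with that diagonal and the height.
Formula: d = sqrt(l^2 + w^2 + h^2)
l^2 + w^2 + h^2 = 4 + 121 + 64 = 189
d = sqrt(189)
d = 13.7477
13.7477 ft


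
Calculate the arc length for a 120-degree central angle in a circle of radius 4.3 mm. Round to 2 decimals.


Shape: circular arc
Radius r = 4.3 mm, Angle = 120 degrees
Formula: L = (angle/360) * 2 * pi * r
2 * pi * r = 8.6 * pi
L = (120/360) * 8.6 * pi
L = 2.866667 * pi
L = 9.01
9.01 mm


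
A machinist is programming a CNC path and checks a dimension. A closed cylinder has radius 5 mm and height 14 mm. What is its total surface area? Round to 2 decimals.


Shape: closed cylinder
Radius r = 5 mm, Height h = 14 mm
Formula: SA = 2*pi*r^2 + 2*pi*r*h = 2*pi*r*(r + h)
r + h = 19
2 * r * (r + h) = 2 * 5 * 19 = 190
SA = 190 * pi
SA = 596.9
596.9 mm^2


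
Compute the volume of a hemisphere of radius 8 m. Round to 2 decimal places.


Shape: hemisphere (half of a sphere)
Radius r = 8 m
Formula: V = (1/2) * (4/3) * pi * r^3 = (2/3) * pi * r^3
r^3 = 512
(2/3) * 512 = 341.333333
V = 341.333333 * pi
V = 1072.33
1072.33 m^3


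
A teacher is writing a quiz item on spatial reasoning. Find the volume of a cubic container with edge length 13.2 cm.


Shape: cube
Side s = 13.2 cm
Formula: V = s^3
V = 13.2 * 13.2 * 13.2
V = 174.24 * 13.2
V = 2299.968
2299.968 cm^3


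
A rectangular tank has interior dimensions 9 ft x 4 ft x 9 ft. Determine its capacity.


Shape: rectangular prism
l = 9 ft, w = 4 ft, h = 9 ft
Formula: V = l * w * h
V = 9 * 4 * 9
V = 36 * 9
V = 324
324 ft^3


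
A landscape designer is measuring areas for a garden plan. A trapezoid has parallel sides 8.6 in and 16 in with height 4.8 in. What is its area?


Shape: trapezoid
Parallel sides a = 8.6 in, b = 16 in; Height h = 4.8 in
Formula: A = (a + b) * h / 2
a + b = 8.6 + 16 = 24.6
A = 24.6 * 4.8 / 2
A = 118.08 / 2
A = 59.04
59.04 in^2


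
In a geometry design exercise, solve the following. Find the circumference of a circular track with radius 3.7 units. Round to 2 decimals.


Shape: circle
Radius r = 3.7 units
Formula: C = 2 * pi * r
C = 2 * pi * 3.7
C = 7.4 * pi
C = 23.25
23.25 units


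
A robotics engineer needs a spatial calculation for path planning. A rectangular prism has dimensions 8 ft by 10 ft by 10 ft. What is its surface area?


Shape: rectangular prism
l = 8 ft, w = 10 ft, h = 10 ft
Formula: SA = 2(lw + lh + wh)
lw = 80, lh = 80, wh = 100
lw + lh + wh = 260
SA = 2 * 260
SA = 520
520 ft^2


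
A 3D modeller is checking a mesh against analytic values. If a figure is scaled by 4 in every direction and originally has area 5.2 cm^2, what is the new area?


Linear scale factor k = 4
Original area = 5.2 cm^2
Rule: under a linear scaling by k, areas scale by k^2.
k^2 = 4^2 = 16
New area = 5.2 * 16
New area = 83.2
83.2 cm^2


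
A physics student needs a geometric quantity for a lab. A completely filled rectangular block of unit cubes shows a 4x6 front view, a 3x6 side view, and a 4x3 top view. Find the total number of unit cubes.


Orthographic views of a solid rectangular block:
Front view 4 x 6 -> length = 4, height = 6
Side view 3 x 6 -> width = 3, height = 6 (consistent)
Top view 4 x 3 -> confirms length = 4, width = 3
The block is 4 x 3 x 6.
Total unit cubes = 4 * 3 * 6 = 72
72 unit cubes


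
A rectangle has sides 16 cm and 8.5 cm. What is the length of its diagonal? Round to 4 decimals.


Shape: rectangle (diagonal via Pythagoras)
Sides: 16 cm and 8.5 cm
Formula: d = sqrt(l^2 + w^2)
l^2 = 256, w^2 = 72.25
l^2 + w^2 = 328.25
d = sqrt(328.25)
d = 18.1177
18.1177 cm


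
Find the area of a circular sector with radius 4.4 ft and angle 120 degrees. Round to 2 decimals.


Shape: circular sector
Radius r = 4.4 ft, Angle = 120 degrees
Formula: A = (angle/360) * pi * r^2
r^2 = 19.36
Fraction of circle = 120/360
A = (120/360) * pi * 19.36
A = 6.453333 * pi
A = 20.27
20.27 ft^2


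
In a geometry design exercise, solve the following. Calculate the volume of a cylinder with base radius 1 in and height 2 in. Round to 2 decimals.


Shape: cylinder
Radius r = 1 in, Height h = 2 in
Formula: V = pi * r^2 * h
r^2 = 1
V = pi * 1 * 2
V = 2 * pi
V = 6.28
6.28 in^3


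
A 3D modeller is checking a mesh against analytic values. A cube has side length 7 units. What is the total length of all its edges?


Shape: cube
Side s = 7 units
A cube has 12 edges, all equal.
Formula: total edge length = 12 * s
Total = 12 * 7
Total = 84
84 units


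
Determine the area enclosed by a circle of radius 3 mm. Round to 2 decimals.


Shape: circle
Radius r = 3 mm
Formula: A = pi * r^2
r^2 = 3^2 = 9
A = pi * 9
A = 28.27
28.27 mm^2


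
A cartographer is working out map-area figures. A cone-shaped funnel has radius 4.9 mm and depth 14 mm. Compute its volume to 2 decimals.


Shape: cone
Radius r = 4.9 mm, Height h = 14 mm
Formula: V = (1/3) * pi * r^2 * h
r^2 = 24.01
pi * r^2 * h = pi * 24.01 * 14 = 336.14 * pi
V = 336.14 * pi / 3
V = 352
352 mm^3


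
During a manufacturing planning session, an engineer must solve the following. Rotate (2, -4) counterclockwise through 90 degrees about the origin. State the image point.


Transformation: rotation about the origin
Original point: (2, -4)
Rule for 90 deg counterclockwise: (x, y) -> (-y, x)
Apply: (2, -4) -> (4, 2)
(4, 2)


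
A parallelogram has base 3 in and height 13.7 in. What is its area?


Shape: parallelogram
Base b = 3 in, Height h = 13.7 in
Formula: A = b * h
A = 3 * 13.7
A = 41.1
41.1 in^2


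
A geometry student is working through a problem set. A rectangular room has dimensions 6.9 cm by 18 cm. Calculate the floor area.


Shape: rectangle
Length l = 6.9 cm, Width w = 18 cm
Formula: A = l * w
A = 6.9 * 18
A = 124.2
124.2 cm^2


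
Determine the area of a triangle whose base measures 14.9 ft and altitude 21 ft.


Shape: triangle
Base b = 14.9 ft, Height h = 21 ft
Formula: A = (1/2) * b * h
A = 0.5 * 14.9 * 21
A = 0.5 * 312.9
A = 156.45
156.45 ft^2


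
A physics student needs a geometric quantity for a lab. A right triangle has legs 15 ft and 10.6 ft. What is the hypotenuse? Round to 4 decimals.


Shape: right triangle
Legs a = 15 ft, b = 10.6 ft
Formula: c = sqrt(a^2 + b^2)
a^2 = 225, b^2 = 112.36
a^2 + b^2 = 337.36
c = sqrt(337.36)
c = 18.3674
18.3674 ft


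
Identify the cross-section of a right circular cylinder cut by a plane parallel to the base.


Solid: right circular cylinder
Cutting plane: parallel to the base
Visualize the intersection of the plane with the solid's surface.
The boundary of the cut region is a circle.
circle


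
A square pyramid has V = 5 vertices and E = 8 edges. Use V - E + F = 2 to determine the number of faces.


Polyhedron: square pyramid
Euler's formula for convex polyhedra: V - E + F = 2
Given: V = 5 vertices and E = 8 edges
Solve for F:
F = 2 + E - V = 2 + 8 - 5 = 5
5 faces


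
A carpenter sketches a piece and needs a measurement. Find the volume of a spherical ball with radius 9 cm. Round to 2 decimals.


Shape: sphere
Radius r = 9 cm
Formula: V = (4/3) * pi * r^3
r^3 = 729
(4/3) * 729 = 972
V = 972 * pi
V = 3053.63
3053.63 cm^3


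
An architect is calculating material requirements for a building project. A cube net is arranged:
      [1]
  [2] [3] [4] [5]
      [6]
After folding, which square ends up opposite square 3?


Net: cross layout. Take square 3 as the base (bottom).
Fold the four squares in the horizontal row up around 3: 2 -> left, 4 -> right, 5 wraps to the top.
Fold 1 and 6 up from 3: 1 -> back, 6 -> front.
Opposite pairs are therefore: (1, 6), (2, 4), (3, 5).
Face 3 is opposite face 5.
face 5


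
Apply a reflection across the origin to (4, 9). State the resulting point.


Transformation: reflection
Original point: (4, 9)
Rule for reflection through the origin: (x, y) -> (-x, -y)
Apply: (4, 9) -> (-4, -9)
(-4, -9)


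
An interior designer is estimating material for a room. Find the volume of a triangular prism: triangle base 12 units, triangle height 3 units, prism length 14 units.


Shape: triangular prism
Triangle base = 12 units, triangle height = 3 units, prism length L = 14 units
Formula: V = (1/2 * b * h_tri) * L
Cross-section area = 0.5 * 12 * 3 = 18
V = 18 * 14
V = 252
252 units^3


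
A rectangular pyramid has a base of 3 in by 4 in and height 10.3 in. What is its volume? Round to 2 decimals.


Shape: rectangular pyramid
Base: 3 in x 4 in, Height h = 10.3 in
Formula: V = (1/3) * base_area * h
base_area = 3 * 4 = 12
base_area * h = 12 * 10.3 = 123.6
V = 123.6 / 3
V = 41.2
41.2 in^3


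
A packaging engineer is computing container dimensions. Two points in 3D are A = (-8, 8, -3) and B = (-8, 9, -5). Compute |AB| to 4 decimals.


3D distance between two points
P1 = (-8, 8, -3), P2 = (-8, 9, -5)
Formula: d = sqrt((x2-x1)^2 + (y2-y1)^2 + (z2-z1)^2)
dx = -8 - -8 = 0
dy = 9 - 8 = 1
dz = -5 - -3 = -2
dx^2 + dy^2 + dz^2 = 0 + 1 + 4 = 5
d = sqrt(5)
d = 2.2361
2.2361 units


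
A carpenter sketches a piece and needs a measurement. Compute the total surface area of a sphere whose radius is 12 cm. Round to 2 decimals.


Shape: sphere
Radius r = 12 cm
Formula: SA = 4 * pi * r^2
r^2 = 144
SA = 4 * pi * 144
SA = 576 * pi
SA = 1809.56
1809.56 cm^2


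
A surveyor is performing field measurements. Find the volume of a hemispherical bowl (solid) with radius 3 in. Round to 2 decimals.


Shape: hemisphere (half of a sphere)
Radius r = 3 in
Formula: V = (1/2) * (4/3) * pi * r^3 = (2/3) * pi * r^3
r^3 = 27
(2/3) * 27 = 18
V = 18 * pi
V = 56.55
56.55 in^3


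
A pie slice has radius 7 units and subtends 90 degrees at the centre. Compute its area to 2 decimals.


Shape: circular sector
Radius r = 7 units, Angle = 90 degrees
Formula: A = (angle/360) * pi * r^2
r^2 = 49
Fraction of circle = 90/360
A = (90/360) * pi * 49
A = 12.25 * pi
A = 38.48
38.48 units^2


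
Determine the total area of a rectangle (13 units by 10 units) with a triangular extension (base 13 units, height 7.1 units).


Composite shape: rectangle + triangle
Rectangle area = 13 * 10 = 130
Triangle area = 0.5 * 13 * 7.1 = 46.15
Total = 130 + 46.15
Total = 176.15
176.15 units^2


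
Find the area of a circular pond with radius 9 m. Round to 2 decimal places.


Shape: circle
Radius r = 9 m
Formula: A = pi * r^2
r^2 = 9^2 = 81
A = pi * 81
A = 254.47
254.47 m^2


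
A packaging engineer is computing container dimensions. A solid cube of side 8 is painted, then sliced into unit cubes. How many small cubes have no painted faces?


Large cube: 8 x 8 x 8, cut into unit cubes.
n = 8, so n - 2 = 6
Unpainted cubes form the interior (n - 2)^3 block.
(n - 2)^3 = 6^3 = 216
216 unit cubes


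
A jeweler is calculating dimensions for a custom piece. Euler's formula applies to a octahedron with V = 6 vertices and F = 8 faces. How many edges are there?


Polyhedron: octahedron
Euler's formula for convex polyhedra: V - E + F = 2
Given: V = 6 vertices and F = 8 faces
Solve for E:
E = V + F - 2 = 6 + 8 - 2 = 12
12 edges


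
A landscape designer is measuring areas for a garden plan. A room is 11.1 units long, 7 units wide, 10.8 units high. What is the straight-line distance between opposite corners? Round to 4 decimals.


Shape: rectangular box (space diagonal)
l = 11.1 units, w = 7 units, h = 10.8 units
Visualize: the diagonal of the base, then a right triangle with that diagonal and the height.
Formula: d = sqrt(l^2 + w^2 + h^2)
l^2 + w^2 + h^2 = 123.21 + 49 + 116.64 = 288.85
d = sqrt(288.85)
d = 16.9956
16.9956 units


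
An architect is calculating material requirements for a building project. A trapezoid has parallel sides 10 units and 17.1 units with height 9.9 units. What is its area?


Shape: trapezoid
Parallel sides a = 10 units, b = 17.1 units; Height h = 9.9 units
Formula: A = (a + b) * h / 2
a + b = 10 + 17.1 = 27.1
A = 27.1 * 9.9 / 2
A = 268.29 / 2
A = 134.145
134.145 units^2


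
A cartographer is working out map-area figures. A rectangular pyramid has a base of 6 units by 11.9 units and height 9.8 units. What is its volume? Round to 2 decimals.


Shape: rectangular pyramid
Base: 6 units x 11.9 units, Height h = 9.8 units
Formula: V = (1/3) * base_area * h
base_area = 6 * 11.9 = 71.4
base_area * h = 71.4 * 9.8 = 699.72
V = 699.72 / 3
V = 233.24
233.24 units^3


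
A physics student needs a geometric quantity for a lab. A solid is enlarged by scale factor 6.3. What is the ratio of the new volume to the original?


Linear scale factor k = 6.3
Rule: under a linear scaling by k, volumes scale by k^3.
k^3 = 6.3 * 6.3 * 6.3
k^3 = 39.69 * 6.3
k^3 = 250.047
Volume scales by a factor of 250.047.
250.047 (dimensionless)


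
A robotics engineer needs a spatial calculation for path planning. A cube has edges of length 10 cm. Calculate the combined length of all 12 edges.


Shape: cube
Side s = 10 cm
A cube has 12 edges, all equal.
Formula: total edge length = 12 * s
Total = 12 * 10
Total = 120
120 cm


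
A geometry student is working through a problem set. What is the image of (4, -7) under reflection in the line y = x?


Transformation: reflection
Original point: (4, -7)
Rule for reflection over y = x: (x, y) -> (y, x)
Apply: (4, -7) -> (-7, 4)
(-7, 4)


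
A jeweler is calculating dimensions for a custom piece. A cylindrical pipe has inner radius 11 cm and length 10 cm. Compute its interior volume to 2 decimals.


Shape: cylinder
Radius r = 11 cm, Height h = 10 cm
Formula: V = pi * r^2 * h
r^2 = 121
V = pi * 121 * 10
V = 1210 * pi
V = 3801.33
3801.33 cm^3


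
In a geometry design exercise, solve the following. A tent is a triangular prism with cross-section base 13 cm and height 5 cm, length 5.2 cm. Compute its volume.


Shape: triangular prism
Triangle base = 13 cm, triangle height = 5 cm, prism length L = 5.2 cm
Formula: V = (1/2 * b * h_tri) * L
Cross-section area = 0.5 * 13 * 5 = 32.5
V = 32.5 * 5.2
V = 169
169 cm^3


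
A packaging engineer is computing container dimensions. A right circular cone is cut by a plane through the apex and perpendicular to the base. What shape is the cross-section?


Solid: right circular cone
Cutting plane: through the apex and perpendicular to the base
Visualize the intersection of the plane with the solid's surface.
The boundary of the cut region is a isosceles triangle.
isosceles triangle


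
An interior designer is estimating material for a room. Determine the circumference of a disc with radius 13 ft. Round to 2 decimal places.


Shape: circle
Radius r = 13 ft
Formula: C = 2 * pi * r
C = 2 * pi * 13
C = 26 * pi
C = 81.68
81.68 ft


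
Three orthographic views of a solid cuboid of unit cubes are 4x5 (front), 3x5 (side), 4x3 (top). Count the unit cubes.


Orthographic views of a solid rectangular block:
Front view 4 x 5 -> length = 4, height = 5
Side view 3 x 5 -> width = 3, height = 5 (consistent)
Top view 4 x 3 -> confirms length = 4, width = 3
The block is 4 x 3 x 5.
Total unit cubes = 4 * 3 * 5 = 60
60 unit cubes


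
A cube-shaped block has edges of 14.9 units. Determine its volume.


Shape: cube
Side s = 14.9 units
Formula: V = s^3
V = 14.9 * 14.9 * 14.9
V = 222.01 * 14.9
V = 3307.949
3307.949 units^3


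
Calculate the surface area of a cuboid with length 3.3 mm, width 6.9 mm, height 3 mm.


Shape: rectangular prism
l = 3.3 mm, w = 6.9 mm, h = 3 mm
Formula: SA = 2(lw + lh + wh)
lw = 22.77, lh = 9.9, wh = 20.7
lw + lh + wh = 53.37
SA = 2 * 53.37
SA = 106.74
106.74 mm^2


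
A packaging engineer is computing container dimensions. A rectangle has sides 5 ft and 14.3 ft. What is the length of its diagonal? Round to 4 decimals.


Shape: rectangle (diagonal via Pythagoras)
Sides: 5 ft and 14.3 ft
Formula: d = sqrt(l^2 + w^2)
l^2 = 25, w^2 = 204.49
l^2 + w^2 = 229.49
d = sqrt(229.49)
d = 15.1489
15.1489 ft


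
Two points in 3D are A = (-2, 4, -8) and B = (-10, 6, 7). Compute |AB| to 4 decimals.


3D distance between two points
P1 = (-2, 4, -8), P2 = (-10, 6, 7)
Formula: d = sqrt((x2-x1)^2 + (y2-y1)^2 + (z2-z1)^2)
dx = -10 - -2 = -8
dy = 6 - 4 = 2
dz = 7 - -8 = 15
dx^2 + dy^2 + dz^2 = 64 + 4 + 225 = 293
d = sqrt(293)
d = 17.1172
17.1172 units


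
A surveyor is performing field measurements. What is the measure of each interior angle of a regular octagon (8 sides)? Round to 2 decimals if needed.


Shape: regular octagon (8 sides)
Formula: interior angle = (n - 2) * 180 / n
(n - 2) = 6
(n - 2) * 180 = 1080
angle = 1080 / 8
angle = 135
135 degrees


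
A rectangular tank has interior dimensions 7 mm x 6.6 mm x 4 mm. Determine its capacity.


Shape: rectangular prism
l = 7 mm, w = 6.6 mm, h = 4 mm
Formula: V = l * w * h
V = 7 * 6.6 * 4
V = 46.2 * 4
V = 184.8
184.8 mm^3


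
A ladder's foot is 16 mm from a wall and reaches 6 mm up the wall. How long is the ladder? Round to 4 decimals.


Shape: right triangle
Legs a = 16 mm, b = 6 mm
Formula: c = sqrt(a^2 + b^2)
a^2 = 256, b^2 = 36
a^2 + b^2 = 292
c = sqrt(292)
c = 17.088
17.088 mm


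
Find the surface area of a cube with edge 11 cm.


Shape: cube
Side s = 11 cm
A cube has 6 square faces.
Formula: SA = 6 * s^2
s^2 = 121
SA = 6 * 121
SA = 726
726 cm^2


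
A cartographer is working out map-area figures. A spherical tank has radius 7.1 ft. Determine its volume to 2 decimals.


Shape: sphere
Radius r = 7.1 ft
Formula: V = (4/3) * pi * r^3
r^3 = 357.911
(4/3) * 357.911 = 477.214667
V = 477.214667 * pi
V = 1499.21
1499.21 ft^3


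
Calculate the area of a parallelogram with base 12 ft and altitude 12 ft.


Shape: parallelogram
Base b = 12 ft, Height h = 12 ft
Formula: A = b * h
A = 12 * 12
A = 144
144 ft^2


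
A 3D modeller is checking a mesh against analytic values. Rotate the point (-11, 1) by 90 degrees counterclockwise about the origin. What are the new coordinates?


Transformation: rotation about the origin
Original point: (-11, 1)
Rule for 90 deg counterclockwise: (x, y) -> (-y, x)
Apply: (-11, 1) -> (-1, -11)
(-1, -11)


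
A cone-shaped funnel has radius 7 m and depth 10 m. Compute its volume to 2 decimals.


Shape: cone
Radius r = 7 m, Height h = 10 m
Formula: V = (1/3) * pi * r^2 * h
r^2 = 49
pi * r^2 * h = pi * 49 * 10 = 490 * pi
V = 490 * pi / 3
V = 513.13
513.13 m^3


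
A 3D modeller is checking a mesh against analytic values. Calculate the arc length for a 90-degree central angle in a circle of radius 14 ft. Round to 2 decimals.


Shape: circular arc
Radius r = 14 ft, Angle = 90 degrees
Formula: L = (angle/360) * 2 * pi * r
2 * pi * r = 28 * pi
L = (90/360) * 28 * pi
L = 7 * pi
L = 21.99
21.99 ft


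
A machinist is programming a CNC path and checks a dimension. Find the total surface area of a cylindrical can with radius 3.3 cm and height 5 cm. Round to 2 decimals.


Shape: closed cylinder
Radius r = 3.3 cm, Height h = 5 cm
Formula: SA = 2*pi*r^2 + 2*pi*r*h = 2*pi*r*(r + h)
r + h = 8.3
2 * r * (r + h) = 2 * 3.3 * 8.3 = 54.78
SA = 54.78 * pi
SA = 172.1
172.1 cm^2


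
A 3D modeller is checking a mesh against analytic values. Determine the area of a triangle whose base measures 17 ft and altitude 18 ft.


Shape: triangle
Base b = 17 ft, Height h = 18 ft
Formula: A = (1/2) * b * h
A = 0.5 * 17 * 18
A = 0.5 * 306
A = 153
153 ft^2


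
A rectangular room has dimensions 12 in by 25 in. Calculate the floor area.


Shape: rectangle
Length l = 12 in, Width w = 25 in
Formula: A = l * w
A = 12 * 25
A = 300
300 in^2


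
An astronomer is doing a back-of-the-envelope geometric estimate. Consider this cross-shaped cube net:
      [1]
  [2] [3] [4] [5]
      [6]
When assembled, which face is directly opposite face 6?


Net: cross layout. Take square 3 as the base (bottom).
Fold the four squares in the horizontal row up around 3: 2 -> left, 4 -> right, 5 wraps to the top.
Fold 1 and 6 up from 3: 1 -> back, 6 -> front.
Opposite pairs are therefore: (1, 6), (2, 4), (3, 5).
Face 6 is opposite face 1.
face 1


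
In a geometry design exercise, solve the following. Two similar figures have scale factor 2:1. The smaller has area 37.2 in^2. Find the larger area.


Linear scale factor k = 2
Original area = 37.2 in^2
Rule: under a linear scaling by k, areas scale by k^2.
k^2 = 2^2 = 4
New area = 37.2 * 4
New area = 148.8
148.8 in^2


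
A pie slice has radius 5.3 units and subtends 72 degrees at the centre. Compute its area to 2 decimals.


Shape: circular sector
Radius r = 5.3 units, Angle = 72 degrees
Formula: A = (angle/360) * pi * r^2
r^2 = 28.09
Fraction of circle = 72/360
A = (72/360) * pi * 28.09
A = 5.618 * pi
A = 17.65
17.65 units^2


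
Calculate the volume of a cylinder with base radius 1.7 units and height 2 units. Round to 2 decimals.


Shape: cylinder
Radius r = 1.7 units, Height h = 2 units
Formula: V = pi * r^2 * h
r^2 = 2.89
V = pi * 2.89 * 2
V = 5.78 * pi
V = 18.16
18.16 units^3


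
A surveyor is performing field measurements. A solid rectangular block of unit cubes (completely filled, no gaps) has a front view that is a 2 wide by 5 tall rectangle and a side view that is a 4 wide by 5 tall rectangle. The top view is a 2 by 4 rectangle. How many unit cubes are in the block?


Orthographic views of a solid rectangular block:
Front view 2 x 5 -> length = 2, height = 5
Side view 4 x 5 -> width = 4, height = 5 (consistent)
Top view 2 x 4 -> confirms length = 2, width = 4
The block is 2 x 4 x 5.
Total unit cubes = 2 * 4 * 5 = 40
40 unit cubes


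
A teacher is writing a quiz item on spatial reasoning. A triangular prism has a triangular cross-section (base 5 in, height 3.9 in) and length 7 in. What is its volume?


Shape: triangular prism
Triangle base = 5 in, triangle height = 3.9 in, prism length L = 7 in
Formula: V = (1/2 * b * h_tri) * L
Cross-section area = 0.5 * 5 * 3.9 = 9.75
V = 9.75 * 7
V = 68.25
68.25 in^3


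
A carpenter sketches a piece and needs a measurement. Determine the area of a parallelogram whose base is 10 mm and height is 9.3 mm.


Shape: parallelogram
Base b = 10 mm, Height h = 9.3 mm
Formula: A = b * h
A = 10 * 9.3
A = 93
93 mm^2


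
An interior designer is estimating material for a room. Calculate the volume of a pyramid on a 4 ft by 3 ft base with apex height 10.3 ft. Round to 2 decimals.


Shape: rectangular pyramid
Base: 4 ft x 3 ft, Height h = 10.3 ft
Formula: V = (1/3) * base_area * h
base_area = 4 * 3 = 12
base_area * h = 12 * 10.3 = 123.6
V = 123.6 / 3
V = 41.2
41.2 ft^3


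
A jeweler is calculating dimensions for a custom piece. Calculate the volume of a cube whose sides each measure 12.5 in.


Shape: cube
Side s = 12.5 in
Formula: V = s^3
V = 12.5 * 12.5 * 12.5
V = 156.25 * 12.5
V = 1953.125
1953.125 in^3


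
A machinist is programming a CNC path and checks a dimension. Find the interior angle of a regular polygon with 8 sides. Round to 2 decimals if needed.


Shape: regular octagon (8 sides)
Formula: interior angle = (n - 2) * 180 / n
(n - 2) = 6
(n - 2) * 180 = 1080
angle = 1080 / 8
angle = 135
135 degrees


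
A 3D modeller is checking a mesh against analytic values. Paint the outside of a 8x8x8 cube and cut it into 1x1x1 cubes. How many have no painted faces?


Large cube: 8 x 8 x 8, cut into unit cubes.
n = 8, so n - 2 = 6
Unpainted cubes form the interior (n - 2)^3 block.
(n - 2)^3 = 6^3 = 216
216 unit cubes


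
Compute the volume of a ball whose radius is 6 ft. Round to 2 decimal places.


Shape: sphere
Radius r = 6 ft
Formula: V = (4/3) * pi * r^3
r^3 = 216
(4/3) * 216 = 288
V = 288 * pi
V = 904.78
904.78 ft^3


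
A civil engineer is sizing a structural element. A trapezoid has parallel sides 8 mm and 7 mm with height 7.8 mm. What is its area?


Shape: trapezoid
Parallel sides a = 8 mm, b = 7 mm; Height h = 7.8 mm
Formula: A = (a + b) * h / 2
a + b = 8 + 7 = 15
A = 15 * 7.8 / 2
A = 117 / 2
A = 58.5
58.5 mm^2


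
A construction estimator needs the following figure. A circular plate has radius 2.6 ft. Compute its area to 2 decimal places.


Shape: circle
Radius r = 2.6 ft
Formula: A = pi * r^2
r^2 = 2.6^2 = 6.76
A = pi * 6.76
A = 21.24
21.24 ft^2


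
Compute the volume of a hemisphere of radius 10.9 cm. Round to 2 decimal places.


Shape: hemisphere (half of a sphere)
Radius r = 10.9 cm
Formula: V = (1/2) * (4/3) * pi * r^3 = (2/3) * pi * r^3
r^3 = 1295.029
(2/3) * 1295.029 = 863.352667
V = 863.352667 * pi
V = 2712.3
2712.3 cm^3


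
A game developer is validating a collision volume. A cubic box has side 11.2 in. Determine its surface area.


Shape: cube
Side s = 11.2 in
A cube has 6 square faces.
Formula: SA = 6 * s^2
s^2 = 125.44
SA = 6 * 125.44
SA = 752.64
752.64 in^2


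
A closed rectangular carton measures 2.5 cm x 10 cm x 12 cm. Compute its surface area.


Shape: rectangular prism
l = 2.5 cm, w = 10 cm, h = 12 cm
Formula: SA = 2(lw + lh + wh)
lw = 25, lh = 30, wh = 120
lw + lh + wh = 175
SA = 2 * 175
SA = 350
350 cm^2


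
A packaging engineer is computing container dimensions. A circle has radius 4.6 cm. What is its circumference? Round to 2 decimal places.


Shape: circle
Radius r = 4.6 cm
Formula: C = 2 * pi * r
C = 2 * pi * 4.6
C = 9.2 * pi
C = 28.9
28.9 cm


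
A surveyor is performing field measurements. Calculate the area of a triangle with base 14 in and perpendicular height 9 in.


Shape: triangle
Base b = 14 in, Height h = 9 in
Formula: A = (1/2) * b * h
A = 0.5 * 14 * 9
A = 0.5 * 126
A = 63
63 in^2


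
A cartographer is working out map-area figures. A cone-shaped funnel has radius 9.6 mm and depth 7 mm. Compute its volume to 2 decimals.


Shape: cone
Radius r = 9.6 mm, Height h = 7 mm
Formula: V = (1/3) * pi * r^2 * h
r^2 = 92.16
pi * r^2 * h = pi * 92.16 * 7 = 645.12 * pi
V = 645.12 * pi / 3
V = 675.57
675.57 mm^3


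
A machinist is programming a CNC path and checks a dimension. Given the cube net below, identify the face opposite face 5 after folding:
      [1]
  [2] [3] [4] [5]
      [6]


Net: cross layout. Take square 3 as the base (bottom).
Fold the four squares in the horizontal row up around 3: 2 -> left, 4 -> right, 5 wraps to the top.
Fold 1 and 6 up from 3: 1 -> back, 6 -> front.
Opposite pairs are therefore: (1, 6), (2, 4), (3, 5).
Face 5 is opposite face 3.
face 3


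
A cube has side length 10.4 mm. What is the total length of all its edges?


Shape: cube
Side s = 10.4 mm
A cube has 12 edges, all equal.
Formula: total edge length = 12 * s
Total = 12 * 10.4
Total = 124.8
124.8 mm


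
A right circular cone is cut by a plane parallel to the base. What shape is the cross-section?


Solid: right circular cone
Cutting plane: parallel to the base
Visualize the intersection of the plane with the solid's surface.
The boundary of the cut region is a circle.
circle
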